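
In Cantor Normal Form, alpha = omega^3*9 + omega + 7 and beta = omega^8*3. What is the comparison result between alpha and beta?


Compare term by term from highest exponent:
alpha = omega^3*9 + omega + 7
beta = omega^8*3
Term 1: alpha has omega^3*9, beta has omega^8*3
Term 2: alpha has omega^1*1, beta has omega^0*0
Term 3: alpha has omega^0*7, beta has omega^0*0
Result: alpha < beta

alpha < beta


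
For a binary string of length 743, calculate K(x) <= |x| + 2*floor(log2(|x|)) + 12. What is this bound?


floor(log2(743)) = 9
2 * 9 = 18
K(x) <= 743 + 18 + 12 = 773

773


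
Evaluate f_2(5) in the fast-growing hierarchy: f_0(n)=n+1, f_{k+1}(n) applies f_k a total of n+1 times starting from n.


f_2(5) = f_1^6(5)
f_1(m) = 2m + 1.
Iterating: f_1^k(n) = 2^k*(n+1) - 1.
f_2(5) = 2^6*(5+1) - 1 = 64*6 - 1 = 383

383


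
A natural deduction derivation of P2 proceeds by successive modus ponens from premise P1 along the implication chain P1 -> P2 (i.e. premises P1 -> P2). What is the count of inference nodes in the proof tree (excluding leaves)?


We have a chain: P1 -> P2.
Each modus ponens application produces the next variable.
The chain has 2 propositions, so 2-1 = 1 modus ponens steps.
Total inference nodes = 1

1


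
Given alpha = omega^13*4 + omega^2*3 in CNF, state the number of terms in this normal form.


CNF: omega^13*4 + omega^2*3
Count the summands separated by '+':
  term 1: omega^13*4
  term 2: omega^2*3
Total terms = 2

2


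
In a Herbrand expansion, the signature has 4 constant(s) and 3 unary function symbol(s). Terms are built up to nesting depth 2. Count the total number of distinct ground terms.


Herbrand terms by depth:
Depth 0: 4 constants
Depth 1: 12 new terms (running total: 16)
Depth 2: 36 new terms (running total: 52)
Total distinct ground terms = 52

52


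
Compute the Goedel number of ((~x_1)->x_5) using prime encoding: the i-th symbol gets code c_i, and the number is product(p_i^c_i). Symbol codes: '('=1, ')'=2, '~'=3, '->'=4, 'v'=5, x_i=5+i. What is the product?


Formula: ((~x_1)->x_5)
Symbol codes: [1, 1, 3, 6, 2, 4, 10, 2]
Primes: [2, 3, 5, 7, 11, 13, 17, 19]
p_1^1 = 2^1 = 2
p_2^1 = 3^1 = 3
p_3^3 = 5^3 = 125
p_4^6 = 7^6 = 117649
p_5^2 = 11^2 = 121
p_6^4 = 13^4 = 28561
p_7^10 = 17^10 = 2015993900449
p_8^2 = 19^2 = 361
Product = 221924218249825326659755080750

221924218249825326659755080750


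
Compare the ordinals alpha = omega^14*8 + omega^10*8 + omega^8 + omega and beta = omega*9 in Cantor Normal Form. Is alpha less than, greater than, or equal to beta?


Compare term by term from highest exponent:
alpha = omega^14*8 + omega^10*8 + omega^8 + omega
beta = omega*9
Term 1: alpha has omega^14*8, beta has omega^1*9
Term 2: alpha has omega^10*8, beta has omega^0*0
Term 3: alpha has omega^8*1, beta has omega^0*0
Term 4: alpha has omega^1*1, beta has omega^0*0
Result: alpha > beta

alpha > beta


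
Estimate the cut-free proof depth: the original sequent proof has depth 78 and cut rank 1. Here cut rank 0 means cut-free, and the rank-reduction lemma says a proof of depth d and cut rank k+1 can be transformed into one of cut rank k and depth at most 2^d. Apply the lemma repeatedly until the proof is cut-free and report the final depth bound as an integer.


Each rank reduction sends depth d to at most 2^d; cut rank r needs r reductions.
2_0(78) = 78
2_1(78) = 2^78 = 302231454903657293676544
Cut-free depth bound = 302231454903657293676544

302231454903657293676544


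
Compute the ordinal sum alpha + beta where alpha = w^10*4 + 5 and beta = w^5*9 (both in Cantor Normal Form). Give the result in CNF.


Ordinal addition (w^10*4 + 5) + w^5*9:
alpha's leading term has exponent 10 > beta's exponent 5, so it survives.
alpha's tail term has exponent 0 < beta's exponent 5, so it is absorbed by beta.
In ordinal addition, any term followed by a strictly larger-exponent term is absorbed.
Result = w^10*4 + w^5*9

w^10*4 + w^5*9


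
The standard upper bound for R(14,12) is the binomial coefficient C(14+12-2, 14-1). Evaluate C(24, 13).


R(14,12) <= C(14+12-2, 14-1) = C(24, 13)
C(24, 13) = 24! / (13! * 11!)
= 2496144

2496144


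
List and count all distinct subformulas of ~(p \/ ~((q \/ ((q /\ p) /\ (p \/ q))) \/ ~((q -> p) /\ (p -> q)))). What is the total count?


Formula: ~(p \/ ~((q \/ ((q /\ p) /\ (p \/ q))) \/ ~((q -> p) /\ (p -> q))))
Subformulas found:
  1. q
  2. p
  3. (q /\ p)
  4. (p \/ q)
  5. (p -> q)
  6. (q -> p)
  7. ((q -> p) /\ (p -> q))
  8. ((q /\ p) /\ (p \/ q))
  9. ~((q -> p) /\ (p -> q))
  10. (q \/ ((q /\ p) /\ (p \/ q)))
  11. ((q \/ ((q /\ p) /\ (p \/ q))) \/ ~((q -> p) /\ (p -> q)))
  12. ~((q \/ ((q /\ p) /\ (p \/ q))) \/ ~((q -> p) /\ (p -> q)))
  13. (p \/ ~((q \/ ((q /\ p) /\ (p \/ q))) \/ ~((q -> p) /\ (p -> q))))
  14. ~(p \/ ~((q \/ ((q /\ p) /\ (p \/ q))) \/ ~((q -> p) /\ (p -> q))))
Total distinct subformulas = 14

14


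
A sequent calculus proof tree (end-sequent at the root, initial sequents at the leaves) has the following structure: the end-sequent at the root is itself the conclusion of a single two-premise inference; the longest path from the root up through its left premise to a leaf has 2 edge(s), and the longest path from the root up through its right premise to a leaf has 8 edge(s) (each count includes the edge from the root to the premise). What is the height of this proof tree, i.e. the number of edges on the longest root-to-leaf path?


Longest path through the left premise: 2 edges (measured from the branching sequent)
Longest path through the right premise: 8 edges
Height of the subtree rooted at the branching sequent: max(2, 8) = 8
The branching sequent is the root itself.
Total height = 8

8


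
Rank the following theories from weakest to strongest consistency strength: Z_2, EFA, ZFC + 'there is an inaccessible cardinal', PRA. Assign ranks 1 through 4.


Ordering by consistency strength:
1. EFA
2. PRA
3. Z_2
4. ZFC + 'there is an inaccessible cardinal'


Z_2=3, EFA=1, ZFC + 'there is an inaccessible cardinal'=4, PRA=2


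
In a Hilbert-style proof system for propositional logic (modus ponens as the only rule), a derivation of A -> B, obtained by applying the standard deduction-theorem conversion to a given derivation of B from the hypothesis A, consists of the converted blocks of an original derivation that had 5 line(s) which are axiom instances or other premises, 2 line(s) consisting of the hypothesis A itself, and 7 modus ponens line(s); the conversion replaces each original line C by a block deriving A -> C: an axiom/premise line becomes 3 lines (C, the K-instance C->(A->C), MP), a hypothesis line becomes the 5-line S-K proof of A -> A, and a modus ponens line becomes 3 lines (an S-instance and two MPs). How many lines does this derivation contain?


Deduction-theorem conversion, block by block:
- 5 axiom/premise lines -> 3 lines each = 15
- 2 hypothesis lines -> 5 lines each (identity proof A->A) = 10
- 7 MP lines -> 3 lines each (S-instance, MP, MP) = 21
Total = 15 + 10 + 21 = 46 lines.

46


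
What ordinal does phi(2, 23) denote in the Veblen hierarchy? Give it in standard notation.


phi(2, 23):
phi(2, beta) = zeta_beta (the beta-th zeta number, fixed point of epsilon).
phi(2, 23) = zeta_23

zeta_23


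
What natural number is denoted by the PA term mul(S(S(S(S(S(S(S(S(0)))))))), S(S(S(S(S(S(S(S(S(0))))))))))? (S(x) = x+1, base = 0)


mul(S^8(0), S^9(0)):
S^8(0) = 8
S^9(0) = 9
8 * 9 = 72

72


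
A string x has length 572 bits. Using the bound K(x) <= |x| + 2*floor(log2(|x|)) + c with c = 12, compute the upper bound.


floor(log2(572)) = 9
2 * 9 = 18
K(x) <= 572 + 18 + 12 = 602

602


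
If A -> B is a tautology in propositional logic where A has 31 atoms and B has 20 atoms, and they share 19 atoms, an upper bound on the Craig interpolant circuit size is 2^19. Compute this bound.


Shared atoms = 19
Craig interpolant size bound = 2^19
= 524288

524288


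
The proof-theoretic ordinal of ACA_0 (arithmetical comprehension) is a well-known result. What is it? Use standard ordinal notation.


The proof-theoretic ordinal of ACA_0 (arithmetical comprehension) is a standard result in ordinal analysis.
This ordinal is the supremum of order types of primitive recursive well-orderings
that the theory can prove to be well-ordered.
For ACA_0 (arithmetical comprehension), the proof-theoretic ordinal is epsilon_0.

epsilon_0


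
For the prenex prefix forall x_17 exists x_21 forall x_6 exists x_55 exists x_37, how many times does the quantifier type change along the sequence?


Walk the prefix and count type changes:
  position 1: forall -> exists <-- alternation
  position 2: exists -> forall <-- alternation
  position 3: forall -> exists <-- alternation
  position 4: exists -> exists
Total alternations = 3

3


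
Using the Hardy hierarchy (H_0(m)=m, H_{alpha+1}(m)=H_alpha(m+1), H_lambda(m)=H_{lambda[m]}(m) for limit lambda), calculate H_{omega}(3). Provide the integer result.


H_{omega}(3):
H_omega(m) = H_m(m) = m + m = 2m.
Result = 2 * 3 = 6

6


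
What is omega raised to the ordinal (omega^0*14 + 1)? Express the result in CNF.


omega^(omega^0*14 + 1):
omega^0 = 1, so the exponent is 14 + 1 = 15 (finite ordinal addition).
Result = omega^15, already a single CNF term.

omega^15


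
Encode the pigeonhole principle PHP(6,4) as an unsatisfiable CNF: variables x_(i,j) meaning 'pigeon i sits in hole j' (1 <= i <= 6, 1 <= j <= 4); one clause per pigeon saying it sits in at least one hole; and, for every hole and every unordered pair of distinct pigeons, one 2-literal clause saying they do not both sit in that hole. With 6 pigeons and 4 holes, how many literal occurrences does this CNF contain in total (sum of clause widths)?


PHP(6,4): 6 pigeons, 4 holes, 6*4 = 24 variables.
- pigeon clauses: one per pigeon -> 6 clauses of width 4 -> 24 literals
- hole clauses: 4 holes * C(6,2) = 4 * 15 -> 60 clauses of width 2 -> 120 literals
Total literal occurrences = 24 + 120 = 144

144


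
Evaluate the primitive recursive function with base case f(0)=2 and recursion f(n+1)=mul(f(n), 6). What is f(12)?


f(0) = 2
f(1) = mul(f(0), 6) = mul(2, 6) = 12
f(2) = mul(f(1), 6) = mul(12, 6) = 72
f(3) = mul(f(2), 6) = mul(72, 6) = 432
f(4) = mul(f(3), 6) = mul(432, 6) = 2592
f(5) = mul(f(4), 6) = mul(2592, 6) = 15552
f(6) = mul(f(5), 6) = mul(15552, 6) = 93312
f(7) = mul(f(6), 6) = mul(93312, 6) = 559872
f(8) = mul(f(7), 6) = mul(559872, 6) = 3359232
f(9) = mul(f(8), 6) = mul(3359232, 6) = 20155392
f(10) = mul(f(9), 6) = mul(20155392, 6) = 120932352
f(11) = mul(f(10), 6) = mul(120932352, 6) = 725594112
f(12) = mul(f(11), 6) = mul(725594112, 6) = 4353564672


4353564672


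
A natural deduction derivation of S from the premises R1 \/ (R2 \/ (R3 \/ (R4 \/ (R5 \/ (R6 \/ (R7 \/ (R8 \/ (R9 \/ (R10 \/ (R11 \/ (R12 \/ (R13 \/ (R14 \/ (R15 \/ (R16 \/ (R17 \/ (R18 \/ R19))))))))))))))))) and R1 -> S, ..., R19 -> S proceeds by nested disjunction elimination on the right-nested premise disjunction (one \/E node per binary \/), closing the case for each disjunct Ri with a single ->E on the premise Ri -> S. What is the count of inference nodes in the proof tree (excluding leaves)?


The premise R1 \/ (R2 \/ (R3 \/ (R4 \/ (R5 \/ (R6 \/ (R7 \/ (R8 \/ (R9 \/ (R10 \/ (R11 \/ (R12 \/ (R13 \/ (R14 \/ (R15 \/ (R16 \/ (R17 \/ (R18 \/ R19))))))))))))))))) contains 19 disjuncts, hence 18 binary \/ connectives.
- Each binary \/ is eliminated once: 18 \/E nodes.
- Each of the 19 cases Ri derives S by one ->E with Ri -> S: 19 ->E nodes.
Total = 18 + 19 = 37

37


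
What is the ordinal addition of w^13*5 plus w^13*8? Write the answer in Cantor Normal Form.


Ordinal addition w^13*5 + w^13*8:
Both terms have the same exponent 13.
w^e*c + w^e*d = w^e*(c+d).
Result = w^13*(5+8) = w^13*13

w^13*13


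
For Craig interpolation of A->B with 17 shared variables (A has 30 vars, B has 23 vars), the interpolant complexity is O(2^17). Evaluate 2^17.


Shared atoms = 17
Craig interpolant size bound = 2^17
= 131072

131072


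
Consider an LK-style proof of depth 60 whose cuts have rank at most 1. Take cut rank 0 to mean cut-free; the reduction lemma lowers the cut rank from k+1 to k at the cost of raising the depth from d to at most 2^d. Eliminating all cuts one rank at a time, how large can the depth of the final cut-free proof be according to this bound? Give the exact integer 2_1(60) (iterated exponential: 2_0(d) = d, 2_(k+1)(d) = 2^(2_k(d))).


Each rank reduction sends depth d to at most 2^d; cut rank r needs r reductions.
2_0(60) = 60
2_1(60) = 2^60 = 1152921504606846976
Cut-free depth bound = 1152921504606846976

1152921504606846976


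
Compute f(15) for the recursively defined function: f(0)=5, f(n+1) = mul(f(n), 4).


f(0) = 5
f(1) = mul(f(0), 4) = mul(5, 4) = 20
f(2) = mul(f(1), 4) = mul(20, 4) = 80
f(3) = mul(f(2), 4) = mul(80, 4) = 320
f(4) = mul(f(3), 4) = mul(320, 4) = 1280
f(5) = mul(f(4), 4) = mul(1280, 4) = 5120
f(6) = mul(f(5), 4) = mul(5120, 4) = 20480
f(7) = mul(f(6), 4) = mul(20480, 4) = 81920
f(8) = mul(f(7), 4) = mul(81920, 4) = 327680
f(9) = mul(f(8), 4) = mul(327680, 4) = 1310720
f(10) = mul(f(9), 4) = mul(1310720, 4) = 5242880
f(11) = mul(f(10), 4) = mul(5242880, 4) = 20971520
f(12) = mul(f(11), 4) = mul(20971520, 4) = 83886080
f(13) = mul(f(12), 4) = mul(83886080, 4) = 335544320
f(14) = mul(f(13), 4) = mul(335544320, 4) = 1342177280
f(15) = mul(f(14), 4) = mul(1342177280, 4) = 5368709120


5368709120


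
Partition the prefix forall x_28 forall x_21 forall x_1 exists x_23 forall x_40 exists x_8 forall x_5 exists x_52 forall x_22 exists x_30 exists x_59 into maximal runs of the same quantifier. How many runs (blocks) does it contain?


Alternations = 7.
Blocks = alternations + 1 = 8

8


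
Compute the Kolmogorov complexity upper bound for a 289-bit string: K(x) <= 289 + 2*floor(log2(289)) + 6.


floor(log2(289)) = 8
2 * 8 = 16
K(x) <= 289 + 16 + 6 = 311

311


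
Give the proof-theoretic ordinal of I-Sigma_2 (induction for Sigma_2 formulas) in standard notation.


The proof-theoretic ordinal of I-Sigma_2 (induction for Sigma_2 formulas) is a standard result in ordinal analysis.
This ordinal is the supremum of order types of primitive recursive well-orderings
that the theory can prove to be well-ordered.
For I-Sigma_2 (induction for Sigma_2 formulas), the proof-theoretic ordinal is omega^(omega^omega).

omega^(omega^omega)


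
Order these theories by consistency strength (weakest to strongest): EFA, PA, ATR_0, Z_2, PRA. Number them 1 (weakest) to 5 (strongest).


Ordering by consistency strength:
1. EFA
2. PRA
3. PA
4. ATR_0
5. Z_2


EFA=1, PA=3, ATR_0=4, Z_2=5, PRA=2


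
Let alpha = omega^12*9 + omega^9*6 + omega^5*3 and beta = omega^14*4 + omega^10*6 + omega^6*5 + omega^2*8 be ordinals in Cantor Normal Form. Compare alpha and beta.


Compare term by term from highest exponent:
alpha = omega^12*9 + omega^9*6 + omega^5*3
beta = omega^14*4 + omega^10*6 + omega^6*5 + omega^2*8
Term 1: alpha has omega^12*9, beta has omega^14*4
Term 2: alpha has omega^9*6, beta has omega^10*6
Term 3: alpha has omega^5*3, beta has omega^6*5
Term 4: alpha has omega^0*0, beta has omega^2*8
Result: alpha < beta

alpha < beta


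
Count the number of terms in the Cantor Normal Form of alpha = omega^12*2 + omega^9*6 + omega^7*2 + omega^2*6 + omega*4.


CNF: omega^12*2 + omega^9*6 + omega^7*2 + omega^2*6 + omega*4
Count the summands separated by '+':
  term 1: omega^12*2
  term 2: omega^9*6
  term 3: omega^7*2
  term 4: omega^2*6
  term 5: omega*4
Total terms = 5

5


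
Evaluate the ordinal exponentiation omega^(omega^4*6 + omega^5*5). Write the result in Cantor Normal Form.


omega^(omega^4*6 + omega^5*5):
In ordinal addition a term is absorbed by a following term of strictly larger exponent: 4 < 5, so omega^4*6 + omega^5*5 = omega^5*5.
omega raised to a CNF ordinal is a single CNF term: Result = omega^(omega^5*5)

omega^(omega^5*5)


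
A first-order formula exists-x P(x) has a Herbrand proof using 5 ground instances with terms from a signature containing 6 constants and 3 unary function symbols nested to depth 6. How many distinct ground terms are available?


Herbrand terms by depth:
Depth 0: 6 constants
Depth 1: 18 new terms (running total: 24)
Depth 2: 54 new terms (running total: 78)
Depth 3: 162 new terms (running total: 240)
Depth 4: 486 new terms (running total: 726)
Depth 5: 1458 new terms (running total: 2184)
Depth 6: 4374 new terms (running total: 6558)
Total distinct ground terms = 6558

6558


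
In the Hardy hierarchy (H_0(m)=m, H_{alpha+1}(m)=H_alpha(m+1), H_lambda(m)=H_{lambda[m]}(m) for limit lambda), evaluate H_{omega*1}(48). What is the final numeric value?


H_{omega*1}(48):
For the Hardy hierarchy, H_{omega*k}(n) = 2^k * n.
2^1 = 2.
2 * 48 = 96

96


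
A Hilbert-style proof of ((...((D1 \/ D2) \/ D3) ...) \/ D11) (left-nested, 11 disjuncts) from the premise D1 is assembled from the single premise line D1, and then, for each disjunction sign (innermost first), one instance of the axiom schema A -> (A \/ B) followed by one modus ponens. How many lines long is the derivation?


Building the left-nested 11-ary disjunction from D1:
- 1 premise line (D1)
- 11 disjuncts means 10 disjunction signs; each needs 1 axiom instance + 1 MP = 2 lines: 2 * 10 = 20
Total = 1 + 20 = 21 lines.

21


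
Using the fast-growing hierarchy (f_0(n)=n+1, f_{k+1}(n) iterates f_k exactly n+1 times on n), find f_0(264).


f_0(264) = 264 + 1 = 265

265


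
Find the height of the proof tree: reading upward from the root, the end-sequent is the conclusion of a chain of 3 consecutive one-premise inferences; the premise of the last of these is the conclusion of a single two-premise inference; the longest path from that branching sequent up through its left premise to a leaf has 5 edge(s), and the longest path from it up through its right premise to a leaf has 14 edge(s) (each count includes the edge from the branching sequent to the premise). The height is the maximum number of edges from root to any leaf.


Longest path through the left premise: 5 edges (measured from the branching sequent)
Longest path through the right premise: 14 edges
Height of the subtree rooted at the branching sequent: max(5, 14) = 14
The branching sequent sits 3 edges above the root (the chain of one-premise inferences), so height = 14 + 3 = 17

17


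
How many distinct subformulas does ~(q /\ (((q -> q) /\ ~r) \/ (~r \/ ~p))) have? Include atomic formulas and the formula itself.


Formula: ~(q /\ (((q -> q) /\ ~r) \/ (~r \/ ~p)))
Subformulas found:
  1. q
  2. r
  3. p
  4. ~p
  5. ~r
  6. (q -> q)
  7. (~r \/ ~p)
  8. ((q -> q) /\ ~r)
  9. (((q -> q) /\ ~r) \/ (~r \/ ~p))
  10. (q /\ (((q -> q) /\ ~r) \/ (~r \/ ~p)))
  11. ~(q /\ (((q -> q) /\ ~r) \/ (~r \/ ~p)))
Total distinct subformulas = 11

11


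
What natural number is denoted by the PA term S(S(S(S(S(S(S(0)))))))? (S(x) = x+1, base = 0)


Counting successors applied to 0:
7 applications of S to 0 = 7

7


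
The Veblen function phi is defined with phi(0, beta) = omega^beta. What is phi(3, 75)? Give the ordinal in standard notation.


phi(3, 75):
phi(3, beta) = eta_beta (the beta-th eta number, fixed point of zeta).
phi(3, 75) = eta_75

eta_75


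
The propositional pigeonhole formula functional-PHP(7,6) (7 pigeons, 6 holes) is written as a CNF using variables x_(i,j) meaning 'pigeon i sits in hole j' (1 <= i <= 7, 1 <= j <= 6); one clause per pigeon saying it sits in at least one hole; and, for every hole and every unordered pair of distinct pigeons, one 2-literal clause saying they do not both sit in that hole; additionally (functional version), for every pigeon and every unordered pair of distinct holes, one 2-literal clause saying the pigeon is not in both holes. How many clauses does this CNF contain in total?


functional-PHP(7,6): 7 pigeons, 6 holes, 7*6 = 42 variables.
- pigeon clauses: one per pigeon -> 7 clauses
- hole clauses: 6 holes * C(7,2) = 6 * 21 -> 126 clauses
- functional clauses: 7 pigeons * C(6,2) = 7 * 15 -> 105 clauses
Total clauses = 7 + 126 + 105 = 238

238


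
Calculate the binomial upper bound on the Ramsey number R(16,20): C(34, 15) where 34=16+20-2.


R(16,20) <= C(16+20-2, 16-1) = C(34, 15)
C(34, 15) = 34! / (15! * 19!)
= 1855967520

1855967520


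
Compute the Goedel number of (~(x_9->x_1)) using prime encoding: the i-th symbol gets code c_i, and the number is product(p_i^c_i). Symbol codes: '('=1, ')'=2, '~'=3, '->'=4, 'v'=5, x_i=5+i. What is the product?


Formula: (~(x_9->x_1))
Symbol codes: [1, 3, 1, 14, 4, 6, 2, 2]
Primes: [2, 3, 5, 7, 11, 13, 17, 19]
p_1^1 = 2^1 = 2
p_2^3 = 3^3 = 27
p_3^1 = 5^1 = 5
p_4^14 = 7^14 = 678223072849
p_5^4 = 11^4 = 14641
p_6^6 = 13^6 = 4826809
p_7^2 = 17^2 = 289
p_8^2 = 19^2 = 361
Product = 1350119542269653301532861705230

1350119542269653301532861705230


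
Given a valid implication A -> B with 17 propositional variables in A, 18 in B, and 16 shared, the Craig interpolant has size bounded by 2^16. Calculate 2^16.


Shared atoms = 16
Craig interpolant size bound = 2^16
= 65536

65536


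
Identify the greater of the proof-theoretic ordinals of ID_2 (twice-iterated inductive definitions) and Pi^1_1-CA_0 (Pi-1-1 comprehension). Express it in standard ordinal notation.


Proof-theoretic ordinal of ID_2 (twice-iterated inductive definitions): psi_0(epsilon_{Omega_2+1})
Proof-theoretic ordinal of Pi^1_1-CA_0 (Pi-1-1 comprehension): psi_0(Omega_omega)
Comparing: psi_0(epsilon_{Omega_2+1}) < psi_0(Omega_omega).
The larger ordinal is psi_0(Omega_omega) (from Pi^1_1-CA_0 (Pi-1-1 comprehension)).

psi_0(Omega_omega)


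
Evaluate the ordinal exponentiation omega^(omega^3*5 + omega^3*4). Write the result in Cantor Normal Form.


omega^(omega^3*5 + omega^3*4):
Both terms of the exponent have the same exponent 3, so they merge: omega^3*5 + omega^3*4 = omega^3*(5+4) = omega^3*9.
omega raised to a CNF ordinal is a single CNF term: Result = omega^(omega^3*9)

omega^(omega^3*9)


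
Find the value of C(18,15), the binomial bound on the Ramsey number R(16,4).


R(16,4) <= C(16+4-2, 16-1) = C(18, 15)
C(18, 15) = 18! / (15! * 3!)
= 816

816


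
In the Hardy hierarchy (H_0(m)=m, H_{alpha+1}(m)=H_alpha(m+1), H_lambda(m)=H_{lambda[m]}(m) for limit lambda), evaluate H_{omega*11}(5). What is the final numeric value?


H_{omega*11}(5):
For the Hardy hierarchy, H_{omega*k}(n) = 2^k * n.
2^11 = 2048.
2048 * 5 = 10240

10240


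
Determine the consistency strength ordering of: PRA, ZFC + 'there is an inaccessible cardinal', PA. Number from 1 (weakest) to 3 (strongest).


Ordering by consistency strength:
1. PRA
2. PA
3. ZFC + 'there is an inaccessible cardinal'


PRA=1, ZFC + 'there is an inaccessible cardinal'=3, PA=2


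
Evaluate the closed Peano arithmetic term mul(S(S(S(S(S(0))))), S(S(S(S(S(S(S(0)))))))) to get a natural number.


mul(S^5(0), S^7(0)):
S^5(0) = 5
S^7(0) = 7
5 * 7 = 35

35


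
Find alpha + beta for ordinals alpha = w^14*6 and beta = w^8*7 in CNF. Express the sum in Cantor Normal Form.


Ordinal addition w^14*6 + w^8*7:
Leading exponent of alpha (14) > leading exponent of beta (8).
Since alpha's term has higher exponent than beta's leading term,
the sum is simply alpha followed by beta.
Result = w^14*6 + w^8*7

w^14*6 + w^8*7


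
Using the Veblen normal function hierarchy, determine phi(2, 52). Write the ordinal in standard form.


phi(2, 52):
phi(2, beta) = zeta_beta (the beta-th zeta number, fixed point of epsilon).
phi(2, 52) = zeta_52

zeta_52


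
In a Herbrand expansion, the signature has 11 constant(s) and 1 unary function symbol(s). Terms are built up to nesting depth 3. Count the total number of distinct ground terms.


Herbrand terms by depth:
Depth 0: 11 constants
Depth 1: 11 new terms (running total: 22)
Depth 2: 11 new terms (running total: 33)
Depth 3: 11 new terms (running total: 44)
Total distinct ground terms = 44

44


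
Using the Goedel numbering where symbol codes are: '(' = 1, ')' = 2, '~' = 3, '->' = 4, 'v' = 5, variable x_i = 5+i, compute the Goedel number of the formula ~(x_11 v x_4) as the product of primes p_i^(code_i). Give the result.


Formula: ~(x_11 v x_4)
Symbol codes: [3, 1, 16, 5, 9, 2]
Primes: [2, 3, 5, 7, 11, 13]
p_1^3 = 2^3 = 8
p_2^1 = 3^1 = 3
p_3^16 = 5^16 = 152587890625
p_4^5 = 7^5 = 16807
p_5^9 = 11^9 = 2357947691
p_6^2 = 13^2 = 169
Product = 24526884288594920654296875000

24526884288594920654296875000


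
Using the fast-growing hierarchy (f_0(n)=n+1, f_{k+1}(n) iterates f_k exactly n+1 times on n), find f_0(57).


f_0(57) = 57 + 1 = 58

58


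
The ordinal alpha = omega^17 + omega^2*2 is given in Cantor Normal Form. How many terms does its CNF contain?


CNF: omega^17 + omega^2*2
Count the summands separated by '+':
  term 1: omega^17
  term 2: omega^2*2
Total terms = 2

2


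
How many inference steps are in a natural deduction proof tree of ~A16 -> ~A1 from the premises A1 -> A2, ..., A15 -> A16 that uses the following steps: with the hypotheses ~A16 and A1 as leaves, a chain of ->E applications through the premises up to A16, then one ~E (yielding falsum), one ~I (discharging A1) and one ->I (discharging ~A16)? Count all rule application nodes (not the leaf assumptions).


From hypothesis A1, 15 ->E steps along the 15 premises yield A16.
~E with hypothesis ~A16 gives falsum (1 node); ~I discharging A1 gives ~A1 (1 node); ->I discharging ~A16 gives the goal (1 node).
Total = 15 + 3 = 18 inference nodes.

18


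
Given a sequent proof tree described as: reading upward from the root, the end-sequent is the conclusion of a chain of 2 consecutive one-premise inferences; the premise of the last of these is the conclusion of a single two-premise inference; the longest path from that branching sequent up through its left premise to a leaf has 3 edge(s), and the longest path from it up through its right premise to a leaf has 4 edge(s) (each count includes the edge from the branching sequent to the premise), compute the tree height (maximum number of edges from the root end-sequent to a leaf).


Longest path through the left premise: 3 edges (measured from the branching sequent)
Longest path through the right premise: 4 edges
Height of the subtree rooted at the branching sequent: max(3, 4) = 4
The branching sequent sits 2 edges above the root (the chain of one-premise inferences), so height = 4 + 2 = 6

6


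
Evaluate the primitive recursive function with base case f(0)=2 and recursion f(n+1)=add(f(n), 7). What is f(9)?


f(0) = 2
f(1) = add(f(0), 7) = add(2, 7) = 9
f(2) = add(f(1), 7) = add(9, 7) = 16
f(3) = add(f(2), 7) = add(16, 7) = 23
f(4) = add(f(3), 7) = add(23, 7) = 30
f(5) = add(f(4), 7) = add(30, 7) = 37
f(6) = add(f(5), 7) = add(37, 7) = 44
f(7) = add(f(6), 7) = add(44, 7) = 51
f(8) = add(f(7), 7) = add(51, 7) = 58
f(9) = add(f(8), 7) = add(58, 7) = 65


65


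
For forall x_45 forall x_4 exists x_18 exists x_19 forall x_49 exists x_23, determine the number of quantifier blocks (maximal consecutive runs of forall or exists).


Alternations = 3.
Blocks = alternations + 1 = 4

4


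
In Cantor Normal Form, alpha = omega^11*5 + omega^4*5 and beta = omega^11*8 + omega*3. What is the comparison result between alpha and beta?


Compare term by term from highest exponent:
alpha = omega^11*5 + omega^4*5
beta = omega^11*8 + omega*3
Term 1: alpha has omega^11*5, beta has omega^11*8
Term 2: alpha has omega^4*5, beta has omega^1*3
Result: alpha < beta

alpha < beta


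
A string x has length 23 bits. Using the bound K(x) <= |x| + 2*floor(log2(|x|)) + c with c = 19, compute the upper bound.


floor(log2(23)) = 4
2 * 4 = 8
K(x) <= 23 + 8 + 19 = 50

50


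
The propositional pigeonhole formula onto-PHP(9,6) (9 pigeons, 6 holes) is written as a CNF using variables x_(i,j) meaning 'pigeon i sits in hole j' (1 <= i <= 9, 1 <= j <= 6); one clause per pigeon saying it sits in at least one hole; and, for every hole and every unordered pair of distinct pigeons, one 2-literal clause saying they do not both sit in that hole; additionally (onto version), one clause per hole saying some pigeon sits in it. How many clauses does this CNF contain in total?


onto-PHP(9,6): 9 pigeons, 6 holes, 9*6 = 54 variables.
- pigeon clauses: one per pigeon -> 9 clauses
- hole clauses: 6 holes * C(9,2) = 6 * 36 -> 216 clauses
- onto clauses: one per hole -> 6 clauses
Total clauses = 9 + 216 + 6 = 231

231


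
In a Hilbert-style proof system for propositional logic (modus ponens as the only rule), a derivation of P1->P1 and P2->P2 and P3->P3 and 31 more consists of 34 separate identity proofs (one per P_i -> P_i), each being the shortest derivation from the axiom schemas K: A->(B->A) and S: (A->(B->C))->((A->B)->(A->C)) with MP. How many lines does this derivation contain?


The shortest proof of A->A from K and S in the Hilbert calculus has exactly 5 lines:
(1) K instance A->((A->A)->A), (2) S instance, (3) MP on 1,2, (4) K instance A->(A->A), (5) MP on 3,4.
For 34 independent identities: 34 * 5 = 170 lines total.

170


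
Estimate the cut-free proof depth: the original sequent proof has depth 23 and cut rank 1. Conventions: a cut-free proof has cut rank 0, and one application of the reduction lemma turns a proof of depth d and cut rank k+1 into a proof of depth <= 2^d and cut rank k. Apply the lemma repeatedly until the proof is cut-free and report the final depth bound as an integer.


Each rank reduction sends depth d to at most 2^d; cut rank r needs r reductions.
2_0(23) = 23
2_1(23) = 2^23 = 8388608
Cut-free depth bound = 8388608

8388608


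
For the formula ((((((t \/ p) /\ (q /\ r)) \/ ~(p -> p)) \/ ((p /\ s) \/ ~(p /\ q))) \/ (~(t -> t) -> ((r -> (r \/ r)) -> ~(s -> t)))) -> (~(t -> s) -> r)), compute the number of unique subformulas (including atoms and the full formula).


Formula: ((((((t \/ p) /\ (q /\ r)) \/ ~(p -> p)) \/ ((p /\ s) \/ ~(p /\ q))) \/ (~(t -> t) -> ((r -> (r \/ r)) -> ~(s -> t)))) -> (~(t -> s) -> r))
Subformulas found:
  1. r
  2. q
  3. s
  4. t
  5. p
  6. (p /\ s)
  7. (t -> t)
  8. (q /\ r)
  9. (p /\ q)
  10. (t -> s)
  11. (s -> t)
  12. (r \/ r)
  13. (p -> p)
  14. (t \/ p)
  15. ~(s -> t)
  16. ~(t -> s)
  17. ~(p /\ q)
  18. ~(p -> p)
  19. ~(t -> t)
  20. (r -> (r \/ r))
  21. (~(t -> s) -> r)
  22. ((t \/ p) /\ (q /\ r))
  23. ((p /\ s) \/ ~(p /\ q))
  24. ((r -> (r \/ r)) -> ~(s -> t))
  25. (((t \/ p) /\ (q /\ r)) \/ ~(p -> p))
  26. (~(t -> t) -> ((r -> (r \/ r)) -> ~(s -> t)))
  27. ((((t \/ p) /\ (q /\ r)) \/ ~(p -> p)) \/ ((p /\ s) \/ ~(p /\ q)))
  28. (((((t \/ p) /\ (q /\ r)) \/ ~(p -> p)) \/ ((p /\ s) \/ ~(p /\ q))) \/ (~(t -> t) -> ((r -> (r \/ r)) -> ~(s -> t))))
  29. ((((((t \/ p) /\ (q /\ r)) \/ ~(p -> p)) \/ ((p /\ s) \/ ~(p /\ q))) \/ (~(t -> t) -> ((r -> (r \/ r)) -> ~(s -> t)))) -> (~(t -> s) -> r))
Total distinct subformulas = 29

29


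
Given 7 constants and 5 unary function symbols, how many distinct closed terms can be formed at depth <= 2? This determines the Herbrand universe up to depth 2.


Herbrand terms by depth:
Depth 0: 7 constants
Depth 1: 35 new terms (running total: 42)
Depth 2: 175 new terms (running total: 217)
Total distinct ground terms = 217

217


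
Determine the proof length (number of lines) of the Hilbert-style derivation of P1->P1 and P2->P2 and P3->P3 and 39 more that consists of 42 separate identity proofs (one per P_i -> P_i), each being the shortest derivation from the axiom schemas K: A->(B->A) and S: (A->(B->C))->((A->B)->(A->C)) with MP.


The shortest proof of A->A from K and S in the Hilbert calculus has exactly 5 lines:
(1) K instance A->((A->A)->A), (2) S instance, (3) MP on 1,2, (4) K instance A->(A->A), (5) MP on 3,4.
For 42 independent identities: 42 * 5 = 210 lines total.

210


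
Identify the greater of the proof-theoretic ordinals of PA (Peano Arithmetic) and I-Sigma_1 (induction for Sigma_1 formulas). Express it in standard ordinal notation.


Proof-theoretic ordinal of PA (Peano Arithmetic): epsilon_0
Proof-theoretic ordinal of I-Sigma_1 (induction for Sigma_1 formulas): omega^omega
Comparing: omega^omega < epsilon_0.
The larger ordinal is epsilon_0 (from PA (Peano Arithmetic)).

epsilon_0


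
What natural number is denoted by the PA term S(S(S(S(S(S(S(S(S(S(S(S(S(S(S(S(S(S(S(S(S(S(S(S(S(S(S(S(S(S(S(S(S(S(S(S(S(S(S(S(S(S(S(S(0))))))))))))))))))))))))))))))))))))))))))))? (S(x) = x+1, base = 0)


Counting successors applied to 0:
44 applications of S to 0 = 44

44


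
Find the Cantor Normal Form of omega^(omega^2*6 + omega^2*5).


omega^(omega^2*6 + omega^2*5):
Both terms of the exponent have the same exponent 2, so they merge: omega^2*6 + omega^2*5 = omega^2*(6+5) = omega^2*11.
omega raised to a CNF ordinal is a single CNF term: Result = omega^(omega^2*11)

omega^(omega^2*11)


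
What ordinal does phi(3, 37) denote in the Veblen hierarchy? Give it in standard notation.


phi(3, 37):
phi(3, beta) = eta_beta (the beta-th eta number, fixed point of zeta).
phi(3, 37) = eta_37

eta_37


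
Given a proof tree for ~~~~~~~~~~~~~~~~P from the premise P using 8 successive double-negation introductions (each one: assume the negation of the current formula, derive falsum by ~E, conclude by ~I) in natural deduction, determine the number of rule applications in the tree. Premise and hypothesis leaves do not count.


Each double-negation introduction (from C infer ~~C) uses 2 inference nodes: one ~E (C and ~C give falsum) and one ~I (discharge ~C).
8 double negations = 8 * 2 = 16 inference nodes.

16


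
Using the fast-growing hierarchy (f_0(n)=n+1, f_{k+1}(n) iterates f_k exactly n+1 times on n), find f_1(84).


f_1(84) = f_0^85(84)
f_0 adds 1 each time, applied 85 times.
f_1(84) = 84 + 85 = 169

169


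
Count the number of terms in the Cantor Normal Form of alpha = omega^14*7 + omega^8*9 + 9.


CNF: omega^14*7 + omega^8*9 + 9
Count the summands separated by '+':
  term 1: omega^14*7
  term 2: omega^8*9
  term 3: 9
Total terms = 3

3


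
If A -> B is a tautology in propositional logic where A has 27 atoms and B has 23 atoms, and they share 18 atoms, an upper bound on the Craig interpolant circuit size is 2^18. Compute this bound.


Shared atoms = 18
Craig interpolant size bound = 2^18
= 262144

262144


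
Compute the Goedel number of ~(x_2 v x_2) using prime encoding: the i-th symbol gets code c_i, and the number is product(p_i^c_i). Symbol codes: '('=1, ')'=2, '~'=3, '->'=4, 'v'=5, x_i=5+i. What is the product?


Formula: ~(x_2 v x_2)
Symbol codes: [3, 1, 7, 5, 7, 2]
Primes: [2, 3, 5, 7, 11, 13]
p_1^3 = 2^3 = 8
p_2^1 = 3^1 = 3
p_3^7 = 5^7 = 78125
p_4^5 = 7^5 = 16807
p_5^7 = 11^7 = 19487171
p_6^2 = 13^2 = 169
Product = 103783179799674375000

103783179799674375000


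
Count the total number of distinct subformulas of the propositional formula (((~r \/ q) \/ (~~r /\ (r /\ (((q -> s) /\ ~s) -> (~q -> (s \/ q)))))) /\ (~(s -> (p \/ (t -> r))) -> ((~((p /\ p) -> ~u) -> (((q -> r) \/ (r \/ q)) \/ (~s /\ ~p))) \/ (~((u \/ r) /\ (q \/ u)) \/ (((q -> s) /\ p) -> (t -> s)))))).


Formula: (((~r \/ q) \/ (~~r /\ (r /\ (((q -> s) /\ ~s) -> (~q -> (s \/ q)))))) /\ (~(s -> (p \/ (t -> r))) -> ((~((p /\ p) -> ~u) -> (((q -> r) \/ (r \/ q)) \/ (~s /\ ~p))) \/ (~((u \/ r) /\ (q \/ u)) \/ (((q -> s) /\ p) -> (t -> s))))))
Subformulas found:
  1. r
  2. p
  3. q
  4. u
  5. s
  6. t
  7. ~p
  8. ~u
  9. ~s
  10. ~r
  11. ~q
  12. ~~r
  13. (q \/ u)
  14. (t -> s)
  15. (s \/ q)
  16. (q -> r)
  17. (q -> s)
  18. (r \/ q)
  19. (p /\ p)
  20. (u \/ r)
  21. (t -> r)
  22. (~r \/ q)
  23. (~s /\ ~p)
  24. (p \/ (t -> r))
  25. ((q -> s) /\ p)
  26. (~q -> (s \/ q))
  27. ((p /\ p) -> ~u)
  28. ((q -> s) /\ ~s)
  29. ~((p /\ p) -> ~u)
  30. (s -> (p \/ (t -> r)))
  31. ((q -> r) \/ (r \/ q))
  32. ((u \/ r) /\ (q \/ u))
  33. ~((u \/ r) /\ (q \/ u))
  34. ~(s -> (p \/ (t -> r)))
  35. (((q -> s) /\ p) -> (t -> s))
  36. (((q -> s) /\ ~s) -> (~q -> (s \/ q)))
  37. (((q -> r) \/ (r \/ q)) \/ (~s /\ ~p))
  38. (r /\ (((q -> s) /\ ~s) -> (~q -> (s \/ q))))
  39. (~~r /\ (r /\ (((q -> s) /\ ~s) -> (~q -> (s \/ q)))))
  40. (~((u \/ r) /\ (q \/ u)) \/ (((q -> s) /\ p) -> (t -> s)))
  41. (~((p /\ p) -> ~u) -> (((q -> r) \/ (r \/ q)) \/ (~s /\ ~p)))
  42. ((~r \/ q) \/ (~~r /\ (r /\ (((q -> s) /\ ~s) -> (~q -> (s \/ q))))))
  43. ((~((p /\ p) -> ~u) -> (((q -> r) \/ (r \/ q)) \/ (~s /\ ~p))) \/ (~((u \/ r) /\ (q \/ u)) \/ (((q -> s) /\ p) -> (t -> s))))
  44. (~(s -> (p \/ (t -> r))) -> ((~((p /\ p) -> ~u) -> (((q -> r) \/ (r \/ q)) \/ (~s /\ ~p))) \/ (~((u \/ r) /\ (q \/ u)) \/ (((q -> s) /\ p) -> (t -> s)))))
  45. (((~r \/ q) \/ (~~r /\ (r /\ (((q -> s) /\ ~s) -> (~q -> (s \/ q)))))) /\ (~(s -> (p \/ (t -> r))) -> ((~((p /\ p) -> ~u) -> (((q -> r) \/ (r \/ q)) \/ (~s /\ ~p))) \/ (~((u \/ r) /\ (q \/ u)) \/ (((q -> s) /\ p) -> (t -> s))))))
Total distinct subformulas = 45

45


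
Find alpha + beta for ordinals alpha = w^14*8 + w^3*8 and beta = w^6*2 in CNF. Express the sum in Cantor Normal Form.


Ordinal addition (w^14*8 + w^3*8) + w^6*2:
alpha's leading term has exponent 14 > beta's exponent 6, so it survives.
alpha's tail term has exponent 3 < beta's exponent 6, so it is absorbed by beta.
In ordinal addition, any term followed by a strictly larger-exponent term is absorbed.
Result = w^14*8 + w^6*2

w^14*8 + w^6*2


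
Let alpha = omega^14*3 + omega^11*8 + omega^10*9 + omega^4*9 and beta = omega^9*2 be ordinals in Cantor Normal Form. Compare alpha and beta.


Compare term by term from highest exponent:
alpha = omega^14*3 + omega^11*8 + omega^10*9 + omega^4*9
beta = omega^9*2
Term 1: alpha has omega^14*3, beta has omega^9*2
Term 2: alpha has omega^11*8, beta has omega^0*0
Term 3: alpha has omega^10*9, beta has omega^0*0
Term 4: alpha has omega^4*9, beta has omega^0*0
Result: alpha > beta

alpha > beta


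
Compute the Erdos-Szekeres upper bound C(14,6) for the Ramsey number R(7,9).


R(7,9) <= C(7+9-2, 7-1) = C(14, 6)
C(14, 6) = 14! / (6! * 8!)
= 3003

3003


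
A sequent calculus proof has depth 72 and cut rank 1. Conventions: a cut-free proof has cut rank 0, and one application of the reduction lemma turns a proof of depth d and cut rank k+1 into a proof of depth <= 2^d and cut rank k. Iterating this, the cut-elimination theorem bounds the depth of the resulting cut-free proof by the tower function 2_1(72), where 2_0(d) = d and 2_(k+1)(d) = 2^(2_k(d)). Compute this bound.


Each rank reduction sends depth d to at most 2^d; cut rank r needs r reductions.
2_0(72) = 72
2_1(72) = 2^72 = 4722366482869645213696
Cut-free depth bound = 4722366482869645213696

4722366482869645213696


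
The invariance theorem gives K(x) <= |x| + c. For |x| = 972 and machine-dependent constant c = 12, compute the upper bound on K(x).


K(x) <= |x| + c = 972 + 12 = 984

984


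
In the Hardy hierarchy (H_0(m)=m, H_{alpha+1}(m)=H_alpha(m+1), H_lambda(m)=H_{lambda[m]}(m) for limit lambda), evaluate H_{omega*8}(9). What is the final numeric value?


H_{omega*8}(9):
For the Hardy hierarchy, H_{omega*k}(n) = 2^k * n.
2^8 = 256.
256 * 9 = 2304

2304


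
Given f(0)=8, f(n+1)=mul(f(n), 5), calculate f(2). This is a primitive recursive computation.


f(0) = 8
f(1) = mul(f(0), 5) = mul(8, 5) = 40
f(2) = mul(f(1), 5) = mul(40, 5) = 200


200


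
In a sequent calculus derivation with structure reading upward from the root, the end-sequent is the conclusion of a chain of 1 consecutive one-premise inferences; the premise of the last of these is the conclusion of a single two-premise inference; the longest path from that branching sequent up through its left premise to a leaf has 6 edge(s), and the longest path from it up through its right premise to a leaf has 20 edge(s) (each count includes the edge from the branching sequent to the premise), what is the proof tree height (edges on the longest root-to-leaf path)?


Longest path through the left premise: 6 edges (measured from the branching sequent)
Longest path through the right premise: 20 edges
Height of the subtree rooted at the branching sequent: max(6, 20) = 20
The branching sequent sits 1 edges above the root (the chain of one-premise inferences), so height = 20 + 1 = 21

21
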